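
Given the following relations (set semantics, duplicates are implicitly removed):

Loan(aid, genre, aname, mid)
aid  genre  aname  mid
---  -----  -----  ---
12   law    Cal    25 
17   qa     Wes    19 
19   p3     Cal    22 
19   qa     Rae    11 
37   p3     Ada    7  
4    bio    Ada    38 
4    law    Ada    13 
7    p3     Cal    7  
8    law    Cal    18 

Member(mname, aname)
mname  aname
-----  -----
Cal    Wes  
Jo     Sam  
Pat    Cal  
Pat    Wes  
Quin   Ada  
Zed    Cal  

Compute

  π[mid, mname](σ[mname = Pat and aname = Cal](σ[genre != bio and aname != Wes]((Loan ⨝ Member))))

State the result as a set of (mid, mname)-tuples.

{(18, Pat), (22, Pat), (25, Pat), (7, Pat)}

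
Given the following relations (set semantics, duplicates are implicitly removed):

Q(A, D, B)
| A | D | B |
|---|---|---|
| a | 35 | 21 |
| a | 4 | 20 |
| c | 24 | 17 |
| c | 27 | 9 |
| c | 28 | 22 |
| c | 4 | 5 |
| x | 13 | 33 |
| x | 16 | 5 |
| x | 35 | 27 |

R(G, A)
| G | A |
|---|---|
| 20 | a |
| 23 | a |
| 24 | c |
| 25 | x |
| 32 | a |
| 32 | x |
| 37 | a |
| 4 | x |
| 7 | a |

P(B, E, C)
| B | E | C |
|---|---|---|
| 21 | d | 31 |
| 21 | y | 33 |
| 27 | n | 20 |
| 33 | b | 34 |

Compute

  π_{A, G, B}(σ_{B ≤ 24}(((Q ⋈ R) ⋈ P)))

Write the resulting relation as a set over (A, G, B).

{(a, 20, 21), (a, 23, 21), (a, 32, 21), (a, 37, 21), (a, 7, 21)}

Natural join on A: {(a, 35, 21, 20), (a, 35, 21, 23), (a, 35, 21, 32), (a, 35, 21, 37), (a, 35, 21, 7), (a, 4, 20, 20), (a, 4, 20, 23), (a, 4, 20, 32), (a, 4, 20, 37), (a, 4, 20, 7), (c, 24, 17, 24), (c, 27, 9, 24), (c, 28, 22, 24), (c, 4, 5, 24), (x, 13, 33, 25), (x, 13, 33, 32), (x, 13, 33, 4), (x, 16, 5, 25), (x, 16, 5, 32), (x, 16, 5, 4), (x, 35, 27, 25), (x, 35, 27, 32), (x, 35, 27, 4)}
Natural join on B: {(a, 35, 21, 20, d, 31), (a, 35, 21, 20, y, 33), (a, 35, 21, 23, d, 31), (a, 35, 21, 23, y, 33), (a, 35, 21, 32, d, 31), (a, 35, 21, 32, y, 33), (a, 35, 21, 37, d, 31), (a, 35, 21, 37, y, 33), (a, 35, 21, 7, d, 31), (a, 35, 21, 7, y, 33), (x, 13, 33, 25, b, 34), (x, 13, 33, 32, b, 34), (x, 13, 33, 4, b, 34), (x, 35, 27, 25, n, 20), (x, 35, 27, 32, n, 20), (x, 35, 27, 4, n, 20)}
σ[B ≤ 24]: keep tuples satisfying B ≤ 24 → {(a, 35, 21, 20, d, 31), (a, 35, 21, 20, y, 33), (a, 35, 21, 23, d, 31), (a, 35, 21, 23, y, 33), (a, 35, 21, 32, d, 31), (a, 35, 21, 32, y, 33), (a, 35, 21, 37, d, 31), (a, 35, 21, 37, y, 33), (a, 35, 21, 7, d, 31), (a, 35, 21, 7, y, 33)}
Projecting to A, G, B (5 duplicate(s) eliminated): {(a, 20, 21), (a, 23, 21), (a, 32, 21), (a, 37, 21), (a, 7, 21)}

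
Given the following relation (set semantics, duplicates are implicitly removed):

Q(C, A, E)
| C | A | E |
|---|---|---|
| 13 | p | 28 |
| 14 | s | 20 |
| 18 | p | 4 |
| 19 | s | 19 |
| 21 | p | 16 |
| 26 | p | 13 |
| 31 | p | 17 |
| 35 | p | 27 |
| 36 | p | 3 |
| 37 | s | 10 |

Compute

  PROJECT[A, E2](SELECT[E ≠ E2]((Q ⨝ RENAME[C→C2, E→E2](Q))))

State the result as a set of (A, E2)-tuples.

{(p, 13), (p, 16), (p, 17), (p, 27), (p, 28), (p, 3), (p, 4), (s, 10), (s, 19), (s, 20)}

ρ[C→C2, E→E2]: schema becomes (C2, A, E2); tuples unchanged.
Q ⋈ RENAME[C→C2, E→E2](Q) (natural join on A): {(13, p, 28, 13, 28), (13, p, 28, 18, 4), (13, p, 28, 21, 16), (13, p, 28, 26, 13), (13, p, 28, 31, 17), (13, p, 28, 35, 27), (13, p, 28, 36, 3), (14, s, 20, 14, 20), (14, s, 20, 19, 19), (14, s, 20, 37, 10), (18, p, 4, 13, 28), (18, p, 4, 18, 4), (18, p, 4, 21, 16), (18, p, 4, 26, 13), (18, p, 4, 31, 17), (18, p, 4, 35, 27), (18, p, 4, 36, 3), (19, s, 19, 14, 20), (19, s, 19, 19, 19), (19, s, 19, 37, 10), (21, p, 16, 13, 28), (21, p, 16, 18, 4), (21, p, 16, 21, 16), (21, p, 16, 26, 13), (21, p, 16, 31, 17), (21, p, 16, 35, 27), (21, p, 16, 36, 3), (26, p, 13, 13, 28), (26, p, 13, 18, 4), (26, p, 13, 21, 16), (26, p, 13, 26, 13), (26, p, 13, 31, 17), (26, p, 13, 35, 27), (26, p, 13, 36, 3), (31, p, 17, 13, 28), (31, p, 17, 18, 4), (31, p, 17, 21, 16), (31, p, 17, 26, 13), (31, p, 17, 31, 17), (31, p, 17, 35, 27), (31, p, 17, 36, 3), (35, p, 27, 13, 28), (35, p, 27, 18, 4), (35, p, 27, 21, 16), (35, p, 27, 26, 13), (35, p, 27, 31, 17), (35, p, 27, 35, 27), (35, p, 27, 36, 3), (36, p, 3, 13, 28), (36, p, 3, 18, 4), (36, p, 3, 21, 16), (36, p, 3, 26, 13), (36, p, 3, 31, 17), (36, p, 3, 35, 27), (36, p, 3, 36, 3), (37, s, 10, 14, 20), (37, s, 10, 19, 19), (37, s, 10, 37, 10)}
σ[E ≠ E2]: keep tuples satisfying E ≠ E2 → {(13, p, 28, 18, 4), (13, p, 28, 21, 16), (13, p, 28, 26, 13), (13, p, 28, 31, 17), (13, p, 28, 35, 27), (13, p, 28, 36, 3), (14, s, 20, 19, 19), (14, s, 20, 37, 10), (18, p, 4, 13, 28), (18, p, 4, 21, 16), (18, p, 4, 26, 13), (18, p, 4, 31, 17), (18, p, 4, 35, 27), (18, p, 4, 36, 3), (19, s, 19, 14, 20), (19, s, 19, 37, 10), (21, p, 16, 13, 28), (21, p, 16, 18, 4), (21, p, 16, 26, 13), (21, p, 16, 31, 17), (21, p, 16, 35, 27), (21, p, 16, 36, 3), (26, p, 13, 13, 28), (26, p, 13, 18, 4), (26, p, 13, 21, 16), (26, p, 13, 31, 17), (26, p, 13, 35, 27), (26, p, 13, 36, 3), (31, p, 17, 13, 28), (31, p, 17, 18, 4), (31, p, 17, 21, 16), (31, p, 17, 26, 13), (31, p, 17, 35, 27), (31, p, 17, 36, 3), (35, p, 27, 13, 28), (35, p, 27, 18, 4), (35, p, 27, 21, 16), (35, p, 27, 26, 13), (35, p, 27, 31, 17), (35, p, 27, 36, 3), (36, p, 3, 13, 28), (36, p, 3, 18, 4), (36, p, 3, 21, 16), (36, p, 3, 26, 13), (36, p, 3, 31, 17), (36, p, 3, 35, 27), (37, s, 10, 14, 20), (37, s, 10, 19, 19)}
π[A, E2]: project onto (A, E2) (38 duplicate(s) eliminated) → {(p, 13), (p, 16), (p, 17), (p, 27), (p, 28), (p, 3), (p, 4), (s, 10), (s, 19), (s, 20)}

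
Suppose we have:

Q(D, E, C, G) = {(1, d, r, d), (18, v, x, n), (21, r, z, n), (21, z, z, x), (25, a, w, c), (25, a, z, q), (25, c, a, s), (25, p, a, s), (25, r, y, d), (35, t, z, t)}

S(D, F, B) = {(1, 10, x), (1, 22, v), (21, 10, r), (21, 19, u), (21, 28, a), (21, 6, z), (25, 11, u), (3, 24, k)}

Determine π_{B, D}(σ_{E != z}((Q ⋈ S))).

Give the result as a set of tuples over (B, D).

Natural join on D: {(1, d, r, d, 10, x), (1, d, r, d, 22, v), (21, r, z, n, 10, r), (21, r, z, n, 19, u), (21, r, z, n, 28, a), (21, r, z, n, 6, z), (21, z, z, x, 10, r), (21, z, z, x, 19, u), (21, z, z, x, 28, a), (21, z, z, x, 6, z), (25, a, w, c, 11, u), (25, a, z, q, 11, u), (25, c, a, s, 11, u), (25, p, a, s, 11, u), (25, r, y, d, 11, u)}
σ[E != z]: keep tuples satisfying E != z → {(1, d, r, d, 10, x), (1, d, r, d, 22, v), (21, r, z, n, 10, r), (21, r, z, n, 19, u), (21, r, z, n, 28, a), (21, r, z, n, 6, z), (25, a, w, c, 11, u), (25, a, z, q, 11, u), (25, c, a, s, 11, u), (25, p, a, s, 11, u), (25, r, y, d, 11, u)}
π[B, D]: project onto (B, D) (4 duplicate(s) eliminated) → {(a, 21), (r, 21), (u, 21), (u, 25), (v, 1), (x, 1), (z, 21)}

{(a, 21), (r, 21), (u, 21), (u, 25), (v, 1), (x, 1), (z, 21)}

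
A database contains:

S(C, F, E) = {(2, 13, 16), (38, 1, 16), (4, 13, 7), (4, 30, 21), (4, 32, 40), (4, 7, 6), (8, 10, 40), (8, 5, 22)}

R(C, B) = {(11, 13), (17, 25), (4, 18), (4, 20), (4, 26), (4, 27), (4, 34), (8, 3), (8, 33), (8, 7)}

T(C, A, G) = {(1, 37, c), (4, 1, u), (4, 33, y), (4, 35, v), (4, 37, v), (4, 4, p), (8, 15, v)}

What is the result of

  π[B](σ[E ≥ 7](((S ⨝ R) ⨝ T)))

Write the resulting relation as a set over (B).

{18, 20, 26, 27, 3, 33, 34, 7}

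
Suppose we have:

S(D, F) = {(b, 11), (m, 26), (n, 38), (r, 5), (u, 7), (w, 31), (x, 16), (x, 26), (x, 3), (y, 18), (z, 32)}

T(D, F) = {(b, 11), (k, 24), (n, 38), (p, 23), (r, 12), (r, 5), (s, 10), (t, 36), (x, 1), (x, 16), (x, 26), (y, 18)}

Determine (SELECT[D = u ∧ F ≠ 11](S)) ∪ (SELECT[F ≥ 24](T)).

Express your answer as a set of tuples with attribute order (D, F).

{(k, 24), (n, 38), (t, 36), (u, 7), (x, 26)}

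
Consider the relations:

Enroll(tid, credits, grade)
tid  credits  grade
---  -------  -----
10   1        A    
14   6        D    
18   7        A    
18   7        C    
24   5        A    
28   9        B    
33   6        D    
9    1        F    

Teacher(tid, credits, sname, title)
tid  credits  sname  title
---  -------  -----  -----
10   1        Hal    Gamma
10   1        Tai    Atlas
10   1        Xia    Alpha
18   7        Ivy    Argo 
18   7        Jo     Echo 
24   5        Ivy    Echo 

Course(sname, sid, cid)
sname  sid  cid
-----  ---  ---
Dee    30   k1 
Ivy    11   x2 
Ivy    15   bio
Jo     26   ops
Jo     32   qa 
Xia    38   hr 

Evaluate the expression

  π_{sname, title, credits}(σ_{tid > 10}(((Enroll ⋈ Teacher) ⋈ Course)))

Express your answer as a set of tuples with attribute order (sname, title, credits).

Natural join on tid, credits: {(10, 1, A, Hal, Gamma), (10, 1, A, Tai, Atlas), (10, 1, A, Xia, Alpha), (18, 7, A, Ivy, Argo), (18, 7, A, Jo, Echo), (18, 7, C, Ivy, Argo), (18, 7, C, Jo, Echo), (24, 5, A, Ivy, Echo)}
Natural join on sname: {(10, 1, A, Xia, Alpha, 38, hr), (18, 7, A, Ivy, Argo, 11, x2), (18, 7, A, Ivy, Argo, 15, bio), (18, 7, A, Jo, Echo, 26, ops), (18, 7, A, Jo, Echo, 32, qa), (18, 7, C, Ivy, Argo, 11, x2), (18, 7, C, Ivy, Argo, 15, bio), (18, 7, C, Jo, Echo, 26, ops), (18, 7, C, Jo, Echo, 32, qa), (24, 5, A, Ivy, Echo, 11, x2), (24, 5, A, Ivy, Echo, 15, bio)}
Apply σ_{tid > 10}; surviving tuples: {(18, 7, A, Ivy, Argo, 11, x2), (18, 7, A, Ivy, Argo, 15, bio), (18, 7, A, Jo, Echo, 26, ops), (18, 7, A, Jo, Echo, 32, qa), (18, 7, C, Ivy, Argo, 11, x2), (18, 7, C, Ivy, Argo, 15, bio), (18, 7, C, Jo, Echo, 26, ops), (18, 7, C, Jo, Echo, 32, qa), (24, 5, A, Ivy, Echo, 11, x2), (24, 5, A, Ivy, Echo, 15, bio)}
Projecting to sname, title, credits (7 duplicate(s) eliminated): {(Ivy, Argo, 7), (Ivy, Echo, 5), (Jo, Echo, 7)}

{(Ivy, Argo, 7), (Ivy, Echo, 5), (Jo, Echo, 7)}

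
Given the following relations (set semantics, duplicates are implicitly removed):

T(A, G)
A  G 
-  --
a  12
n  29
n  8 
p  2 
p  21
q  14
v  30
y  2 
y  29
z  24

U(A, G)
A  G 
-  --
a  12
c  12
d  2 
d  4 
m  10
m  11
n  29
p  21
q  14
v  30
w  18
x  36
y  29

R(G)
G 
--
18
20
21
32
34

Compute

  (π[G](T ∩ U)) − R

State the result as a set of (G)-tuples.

{12, 14, 29, 30}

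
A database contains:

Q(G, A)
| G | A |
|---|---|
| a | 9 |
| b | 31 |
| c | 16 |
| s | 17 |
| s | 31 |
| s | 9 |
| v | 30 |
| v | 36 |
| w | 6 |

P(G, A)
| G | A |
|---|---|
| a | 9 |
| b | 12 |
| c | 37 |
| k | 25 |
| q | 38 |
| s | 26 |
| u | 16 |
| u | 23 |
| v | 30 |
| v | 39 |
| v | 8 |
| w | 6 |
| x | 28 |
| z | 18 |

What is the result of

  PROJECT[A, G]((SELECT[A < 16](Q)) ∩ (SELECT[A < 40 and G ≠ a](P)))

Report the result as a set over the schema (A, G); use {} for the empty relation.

{(6, w)}

σ[A < 16]: keep tuples satisfying A < 16 → {(a, 9), (s, 9), (w, 6)}
σ[A < 40 and G ≠ a]: keep tuples satisfying A < 40 and G ≠ a → {(b, 12), (c, 37), (k, 25), (q, 38), (s, 26), (u, 16), (u, 23), (v, 30), (v, 39), (v, 8), (w, 6), (x, 28), (z, 18)}
Intersection: {(a, 9), (s, 9), (w, 6)} with {(b, 12), (c, 37), (k, 25), (q, 38), (s, 26), (u, 16), (u, 23), (v, 30), (v, 39), (v, 8), (w, 6), (x, 28), (z, 18)} → {(w, 6)}
π_{A, G} gives {(6, w)}.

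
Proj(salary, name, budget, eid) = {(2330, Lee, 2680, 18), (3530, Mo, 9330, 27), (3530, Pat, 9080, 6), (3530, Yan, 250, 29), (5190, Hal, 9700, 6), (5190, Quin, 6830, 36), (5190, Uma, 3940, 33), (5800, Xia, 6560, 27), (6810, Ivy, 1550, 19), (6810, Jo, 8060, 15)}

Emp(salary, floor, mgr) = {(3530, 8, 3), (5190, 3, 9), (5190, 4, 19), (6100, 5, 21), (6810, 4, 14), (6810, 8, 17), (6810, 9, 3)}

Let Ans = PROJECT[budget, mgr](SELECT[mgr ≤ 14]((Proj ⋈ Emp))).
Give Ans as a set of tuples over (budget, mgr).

Proj ⋈ Emp (natural join on salary): {(3530, Mo, 9330, 27, 8, 3), (3530, Pat, 9080, 6, 8, 3), (3530, Yan, 250, 29, 8, 3), (5190, Hal, 9700, 6, 3, 9), (5190, Hal, 9700, 6, 4, 19), (5190, Quin, 6830, 36, 3, 9), (5190, Quin, 6830, 36, 4, 19), (5190, Uma, 3940, 33, 3, 9), (5190, Uma, 3940, 33, 4, 19), (6810, Ivy, 1550, 19, 4, 14), (6810, Ivy, 1550, 19, 8, 17), (6810, Ivy, 1550, 19, 9, 3), (6810, Jo, 8060, 15, 4, 14), (6810, Jo, 8060, 15, 8, 17), (6810, Jo, 8060, 15, 9, 3)}
Apply σ_{mgr ≤ 14}; surviving tuples: {(3530, Mo, 9330, 27, 8, 3), (3530, Pat, 9080, 6, 8, 3), (3530, Yan, 250, 29, 8, 3), (5190, Hal, 9700, 6, 3, 9), (5190, Quin, 6830, 36, 3, 9), (5190, Uma, 3940, 33, 3, 9), (6810, Ivy, 1550, 19, 4, 14), (6810, Ivy, 1550, 19, 9, 3), (6810, Jo, 8060, 15, 4, 14), (6810, Jo, 8060, 15, 9, 3)}
Projecting to budget, mgr: {(1550, 14), (1550, 3), (250, 3), (3940, 9), (6830, 9), (8060, 14), (8060, 3), (9080, 3), (9330, 3), (9700, 9)}

{(1550, 14), (1550, 3), (250, 3), (3940, 9), (6830, 9), (8060, 14), (8060, 3), (9080, 3), (9330, 3), (9700, 9)}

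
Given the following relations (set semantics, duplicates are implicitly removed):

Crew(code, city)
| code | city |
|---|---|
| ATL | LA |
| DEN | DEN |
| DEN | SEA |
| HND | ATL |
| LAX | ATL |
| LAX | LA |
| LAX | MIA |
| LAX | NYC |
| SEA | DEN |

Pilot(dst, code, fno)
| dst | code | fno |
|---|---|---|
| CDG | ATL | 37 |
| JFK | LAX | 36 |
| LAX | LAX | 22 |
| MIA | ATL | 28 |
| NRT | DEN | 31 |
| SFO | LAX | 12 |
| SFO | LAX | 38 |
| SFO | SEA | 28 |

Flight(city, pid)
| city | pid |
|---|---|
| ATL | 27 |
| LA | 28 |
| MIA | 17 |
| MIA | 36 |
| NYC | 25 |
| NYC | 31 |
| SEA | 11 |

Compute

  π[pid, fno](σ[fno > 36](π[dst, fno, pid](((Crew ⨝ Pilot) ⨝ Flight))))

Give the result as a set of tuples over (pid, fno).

Crew ⋈ Pilot (natural join on code): {(ATL, LA, CDG, 37), (ATL, LA, MIA, 28), (DEN, DEN, NRT, 31), (DEN, SEA, NRT, 31), (LAX, ATL, JFK, 36), (LAX, ATL, LAX, 22), (LAX, ATL, SFO, 12), (LAX, ATL, SFO, 38), (LAX, LA, JFK, 36), (LAX, LA, LAX, 22), (LAX, LA, SFO, 12), (LAX, LA, SFO, 38), (LAX, MIA, JFK, 36), (LAX, MIA, LAX, 22), (LAX, MIA, SFO, 12), (LAX, MIA, SFO, 38), (LAX, NYC, JFK, 36), (LAX, NYC, LAX, 22), (LAX, NYC, SFO, 12), (LAX, NYC, SFO, 38), (SEA, DEN, SFO, 28)}
(Crew ⨝ Pilot) ⋈ Flight (natural join on city): {(ATL, LA, CDG, 37, 28), (ATL, LA, MIA, 28, 28), (DEN, SEA, NRT, 31, 11), (LAX, ATL, JFK, 36, 27), (LAX, ATL, LAX, 22, 27), (LAX, ATL, SFO, 12, 27), (LAX, ATL, SFO, 38, 27), (LAX, LA, JFK, 36, 28), (LAX, LA, LAX, 22, 28), (LAX, LA, SFO, 12, 28), (LAX, LA, SFO, 38, 28), (LAX, MIA, JFK, 36, 17), (LAX, MIA, JFK, 36, 36), (LAX, MIA, LAX, 22, 17), (LAX, MIA, LAX, 22, 36), (LAX, MIA, SFO, 12, 17), (LAX, MIA, SFO, 12, 36), (LAX, MIA, SFO, 38, 17), (LAX, MIA, SFO, 38, 36), (LAX, NYC, JFK, 36, 25), (LAX, NYC, JFK, 36, 31), (LAX, NYC, LAX, 22, 25), (LAX, NYC, LAX, 22, 31), (LAX, NYC, SFO, 12, 25), (LAX, NYC, SFO, 12, 31), (LAX, NYC, SFO, 38, 25), (LAX, NYC, SFO, 38, 31)}
Keep only column(s) dst, fno, pid: {(CDG, 37, 28), (JFK, 36, 17), (JFK, 36, 25), (JFK, 36, 27), (JFK, 36, 28), (JFK, 36, 31), (JFK, 36, 36), (LAX, 22, 17), (LAX, 22, 25), (LAX, 22, 27), (LAX, 22, 28), (LAX, 22, 31), (LAX, 22, 36), (MIA, 28, 28), (NRT, 31, 11), (SFO, 12, 17), (SFO, 12, 25), (SFO, 12, 27), (SFO, 12, 28), (SFO, 12, 31), (SFO, 12, 36), (SFO, 38, 17), (SFO, 38, 25), (SFO, 38, 27), (SFO, 38, 28), (SFO, 38, 31), (SFO, 38, 36)}
Apply σ_{fno > 36}; surviving tuples: {(CDG, 37, 28), (SFO, 38, 17), (SFO, 38, 25), (SFO, 38, 27), (SFO, 38, 28), (SFO, 38, 31), (SFO, 38, 36)}
Keep only column(s) pid, fno: {(17, 38), (25, 38), (27, 38), (28, 37), (28, 38), (31, 38), (36, 38)}

{(17, 38), (25, 38), (27, 38), (28, 37), (28, 38), (31, 38), (36, 38)}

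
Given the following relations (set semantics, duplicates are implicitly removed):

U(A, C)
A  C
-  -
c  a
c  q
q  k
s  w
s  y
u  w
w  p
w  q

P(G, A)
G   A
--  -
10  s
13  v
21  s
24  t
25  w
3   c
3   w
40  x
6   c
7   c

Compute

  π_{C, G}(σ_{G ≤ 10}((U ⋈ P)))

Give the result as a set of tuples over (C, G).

Joining U and P on A yields {(c, a, 3), (c, a, 6), (c, a, 7), (c, q, 3), (c, q, 6), (c, q, 7), (s, w, 10), (s, w, 21), (s, y, 10), (s, y, 21), (w, p, 25), (w, p, 3), (w, q, 25), (w, q, 3)}.
Selection G ≤ 10: {(c, a, 3), (c, a, 6), (c, a, 7), (c, q, 3), (c, q, 6), (c, q, 7), (s, w, 10), (s, y, 10), (w, p, 3), (w, q, 3)}
π[C, G]: project onto (C, G) (1 duplicate(s) eliminated) → {(a, 3), (a, 6), (a, 7), (p, 3), (q, 3), (q, 6), (q, 7), (w, 10), (y, 10)}

{(a, 3), (a, 6), (a, 7), (p, 3), (q, 3), (q, 6), (q, 7), (w, 10), (y, 10)}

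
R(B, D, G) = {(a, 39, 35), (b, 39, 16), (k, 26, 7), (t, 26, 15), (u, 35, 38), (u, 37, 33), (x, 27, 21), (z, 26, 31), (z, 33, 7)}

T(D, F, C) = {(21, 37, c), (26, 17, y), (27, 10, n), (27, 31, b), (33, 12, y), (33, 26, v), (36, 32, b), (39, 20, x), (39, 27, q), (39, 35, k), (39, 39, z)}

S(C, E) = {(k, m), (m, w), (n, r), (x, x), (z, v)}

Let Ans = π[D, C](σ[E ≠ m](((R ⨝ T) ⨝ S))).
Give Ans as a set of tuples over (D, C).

{(27, n), (39, x), (39, z)}

Joining R and T on D yields {(a, 39, 35, 20, x), (a, 39, 35, 27, q), (a, 39, 35, 35, k), (a, 39, 35, 39, z), (b, 39, 16, 20, x), (b, 39, 16, 27, q), (b, 39, 16, 35, k), (b, 39, 16, 39, z), (k, 26, 7, 17, y), (t, 26, 15, 17, y), (x, 27, 21, 10, n), (x, 27, 21, 31, b), (z, 26, 31, 17, y), (z, 33, 7, 12, y), (z, 33, 7, 26, v)}.
Joining (R ⨝ T) and S on C yields {(a, 39, 35, 20, x, x), (a, 39, 35, 35, k, m), (a, 39, 35, 39, z, v), (b, 39, 16, 20, x, x), (b, 39, 16, 35, k, m), (b, 39, 16, 39, z, v), (x, 27, 21, 10, n, r)}.
Selection E ≠ m: {(a, 39, 35, 20, x, x), (a, 39, 35, 39, z, v), (b, 39, 16, 20, x, x), (b, 39, 16, 39, z, v), (x, 27, 21, 10, n, r)}
π[D, C]: project onto (D, C) (2 duplicate(s) eliminated) → {(27, n), (39, x), (39, z)}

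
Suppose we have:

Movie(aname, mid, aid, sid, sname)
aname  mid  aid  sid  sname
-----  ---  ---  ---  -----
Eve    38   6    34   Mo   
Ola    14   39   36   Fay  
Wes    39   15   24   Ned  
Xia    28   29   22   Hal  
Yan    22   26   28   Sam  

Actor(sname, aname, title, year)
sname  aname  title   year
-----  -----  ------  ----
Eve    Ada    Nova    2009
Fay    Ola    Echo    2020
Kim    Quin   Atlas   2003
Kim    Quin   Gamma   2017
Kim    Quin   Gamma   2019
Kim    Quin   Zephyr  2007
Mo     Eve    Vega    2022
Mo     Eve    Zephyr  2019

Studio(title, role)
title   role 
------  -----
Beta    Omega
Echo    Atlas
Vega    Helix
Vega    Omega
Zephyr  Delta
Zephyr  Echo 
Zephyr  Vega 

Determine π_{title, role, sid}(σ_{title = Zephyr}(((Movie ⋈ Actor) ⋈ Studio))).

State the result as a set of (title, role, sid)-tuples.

{(Zephyr, Delta, 34), (Zephyr, Echo, 34), (Zephyr, Vega, 34)}

Movie ⋈ Actor (natural join on aname, sname): {(Eve, 38, 6, 34, Mo, Vega, 2022), (Eve, 38, 6, 34, Mo, Zephyr, 2019), (Ola, 14, 39, 36, Fay, Echo, 2020)}
(Movie ⋈ Actor) ⋈ Studio (natural join on title): {(Eve, 38, 6, 34, Mo, Vega, 2022, Helix), (Eve, 38, 6, 34, Mo, Vega, 2022, Omega), (Eve, 38, 6, 34, Mo, Zephyr, 2019, Delta), (Eve, 38, 6, 34, Mo, Zephyr, 2019, Echo), (Eve, 38, 6, 34, Mo, Zephyr, 2019, Vega), (Ola, 14, 39, 36, Fay, Echo, 2020, Atlas)}
Selection title = Zephyr: {(Eve, 38, 6, 34, Mo, Zephyr, 2019, Delta), (Eve, 38, 6, 34, Mo, Zephyr, 2019, Echo), (Eve, 38, 6, 34, Mo, Zephyr, 2019, Vega)}
Keep only column(s) title, role, sid: {(Zephyr, Delta, 34), (Zephyr, Echo, 34), (Zephyr, Vega, 34)}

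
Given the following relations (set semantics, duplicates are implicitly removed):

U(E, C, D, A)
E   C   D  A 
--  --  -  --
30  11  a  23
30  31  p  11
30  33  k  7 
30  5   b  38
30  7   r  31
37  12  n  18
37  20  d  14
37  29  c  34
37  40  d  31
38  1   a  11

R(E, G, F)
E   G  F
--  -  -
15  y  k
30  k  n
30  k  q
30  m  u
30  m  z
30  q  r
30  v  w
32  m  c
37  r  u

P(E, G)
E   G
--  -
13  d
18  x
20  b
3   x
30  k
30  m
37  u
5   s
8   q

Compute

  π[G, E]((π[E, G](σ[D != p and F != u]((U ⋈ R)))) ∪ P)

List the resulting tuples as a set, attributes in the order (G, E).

{(b, 20), (d, 13), (k, 30), (m, 30), (q, 30), (q, 8), (s, 5), (u, 37), (v, 30), (x, 18), (x, 3)}

Joining U and R on E yields {(30, 11, a, 23, k, n), (30, 11, a, 23, k, q), (30, 11, a, 23, m, u), (30, 11, a, 23, m, z), (30, 11, a, 23, q, r), (30, 11, a, 23, v, w), (30, 31, p, 11, k, n), (30, 31, p, 11, k, q), (30, 31, p, 11, m, u), (30, 31, p, 11, m, z), (30, 31, p, 11, q, r), (30, 31, p, 11, v, w), (30, 33, k, 7, k, n), (30, 33, k, 7, k, q), (30, 33, k, 7, m, u), (30, 33, k, 7, m, z), (30, 33, k, 7, q, r), (30, 33, k, 7, v, w), (30, 5, b, 38, k, n), (30, 5, b, 38, k, q), (30, 5, b, 38, m, u), (30, 5, b, 38, m, z), (30, 5, b, 38, q, r), (30, 5, b, 38, v, w), (30, 7, r, 31, k, n), (30, 7, r, 31, k, q), (30, 7, r, 31, m, u), (30, 7, r, 31, m, z), (30, 7, r, 31, q, r), (30, 7, r, 31, v, w), (37, 12, n, 18, r, u), (37, 20, d, 14, r, u), (37, 29, c, 34, r, u), (37, 40, d, 31, r, u)}.
Filtering on D != p and F != u leaves {(30, 11, a, 23, k, n), (30, 11, a, 23, k, q), (30, 11, a, 23, m, z), (30, 11, a, 23, q, r), (30, 11, a, 23, v, w), (30, 33, k, 7, k, n), (30, 33, k, 7, k, q), (30, 33, k, 7, m, z), (30, 33, k, 7, q, r), (30, 33, k, 7, v, w), (30, 5, b, 38, k, n), (30, 5, b, 38, k, q), (30, 5, b, 38, m, z), (30, 5, b, 38, q, r), (30, 5, b, 38, v, w), (30, 7, r, 31, k, n), (30, 7, r, 31, k, q), (30, 7, r, 31, m, z), (30, 7, r, 31, q, r), (30, 7, r, 31, v, w)}.
Projecting to E, G (16 duplicate(s) eliminated): {(30, k), (30, m), (30, q), (30, v)}
Set union of the two operands is {(13, d), (18, x), (20, b), (3, x), (30, k), (30, m), (30, q), (30, v), (37, u), (5, s), (8, q)}.
Projecting to G, E: {(b, 20), (d, 13), (k, 30), (m, 30), (q, 30), (q, 8), (s, 5), (u, 37), (v, 30), (x, 18), (x, 3)}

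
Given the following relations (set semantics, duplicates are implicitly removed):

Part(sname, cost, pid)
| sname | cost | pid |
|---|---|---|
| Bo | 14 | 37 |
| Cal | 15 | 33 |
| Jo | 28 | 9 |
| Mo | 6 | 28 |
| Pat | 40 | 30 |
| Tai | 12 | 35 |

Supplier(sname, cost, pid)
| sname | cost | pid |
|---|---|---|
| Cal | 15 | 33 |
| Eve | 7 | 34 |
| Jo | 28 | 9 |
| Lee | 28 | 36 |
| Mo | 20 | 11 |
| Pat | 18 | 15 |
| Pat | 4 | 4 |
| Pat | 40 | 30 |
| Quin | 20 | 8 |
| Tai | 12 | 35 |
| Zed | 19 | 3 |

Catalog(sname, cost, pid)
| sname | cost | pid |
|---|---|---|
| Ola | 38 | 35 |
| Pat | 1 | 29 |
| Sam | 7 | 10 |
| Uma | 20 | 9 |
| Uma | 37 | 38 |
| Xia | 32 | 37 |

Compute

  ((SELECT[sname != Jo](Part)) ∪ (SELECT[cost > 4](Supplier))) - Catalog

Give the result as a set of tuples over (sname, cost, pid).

σ[sname != Jo]: keep tuples satisfying sname != Jo → {(Bo, 14, 37), (Cal, 15, 33), (Mo, 6, 28), (Pat, 40, 30), (Tai, 12, 35)}
σ[cost > 4]: keep tuples satisfying cost > 4 → {(Cal, 15, 33), (Eve, 7, 34), (Jo, 28, 9), (Lee, 28, 36), (Mo, 20, 11), (Pat, 18, 15), (Pat, 40, 30), (Quin, 20, 8), (Tai, 12, 35), (Zed, 19, 3)}
Set union of the two operands is {(Bo, 14, 37), (Cal, 15, 33), (Eve, 7, 34), (Jo, 28, 9), (Lee, 28, 36), (Mo, 20, 11), (Mo, 6, 28), (Pat, 18, 15), (Pat, 40, 30), (Quin, 20, 8), (Tai, 12, 35), (Zed, 19, 3)}.
Set difference of the two operands is {(Bo, 14, 37), (Cal, 15, 33), (Eve, 7, 34), (Jo, 28, 9), (Lee, 28, 36), (Mo, 20, 11), (Mo, 6, 28), (Pat, 18, 15), (Pat, 40, 30), (Quin, 20, 8), (Tai, 12, 35), (Zed, 19, 3)}.

{(Bo, 14, 37), (Cal, 15, 33), (Eve, 7, 34), (Jo, 28, 9), (Lee, 28, 36), (Mo, 20, 11), (Mo, 6, 28), (Pat, 18, 15), (Pat, 40, 30), (Quin, 20, 8), (Tai, 12, 35), (Zed, 19, 3)}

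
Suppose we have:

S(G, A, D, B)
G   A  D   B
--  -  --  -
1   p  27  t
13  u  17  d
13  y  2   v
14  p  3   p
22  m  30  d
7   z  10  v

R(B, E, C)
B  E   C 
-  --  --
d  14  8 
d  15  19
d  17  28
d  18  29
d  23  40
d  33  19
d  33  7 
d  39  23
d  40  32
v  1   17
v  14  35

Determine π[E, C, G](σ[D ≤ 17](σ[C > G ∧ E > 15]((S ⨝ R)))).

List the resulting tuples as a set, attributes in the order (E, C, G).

{(17, 28, 13), (18, 29, 13), (23, 40, 13), (33, 19, 13), (39, 23, 13), (40, 32, 13)}

Joining S and R on B yields {(13, u, 17, d, 14, 8), (13, u, 17, d, 15, 19), (13, u, 17, d, 17, 28), (13, u, 17, d, 18, 29), (13, u, 17, d, 23, 40), (13, u, 17, d, 33, 19), (13, u, 17, d, 33, 7), (13, u, 17, d, 39, 23), (13, u, 17, d, 40, 32), (13, y, 2, v, 1, 17), (13, y, 2, v, 14, 35), (22, m, 30, d, 14, 8), (22, m, 30, d, 15, 19), (22, m, 30, d, 17, 28), (22, m, 30, d, 18, 29), (22, m, 30, d, 23, 40), (22, m, 30, d, 33, 19), (22, m, 30, d, 33, 7), (22, m, 30, d, 39, 23), (22, m, 30, d, 40, 32), (7, z, 10, v, 1, 17), (7, z, 10, v, 14, 35)}.
Selection C > G ∧ E > 15: {(13, u, 17, d, 17, 28), (13, u, 17, d, 18, 29), (13, u, 17, d, 23, 40), (13, u, 17, d, 33, 19), (13, u, 17, d, 39, 23), (13, u, 17, d, 40, 32), (22, m, 30, d, 17, 28), (22, m, 30, d, 18, 29), (22, m, 30, d, 23, 40), (22, m, 30, d, 39, 23), (22, m, 30, d, 40, 32)}
Selection D ≤ 17: {(13, u, 17, d, 17, 28), (13, u, 17, d, 18, 29), (13, u, 17, d, 23, 40), (13, u, 17, d, 33, 19), (13, u, 17, d, 39, 23), (13, u, 17, d, 40, 32)}
π_{E, C, G} gives {(17, 28, 13), (18, 29, 13), (23, 40, 13), (33, 19, 13), (39, 23, 13), (40, 32, 13)}.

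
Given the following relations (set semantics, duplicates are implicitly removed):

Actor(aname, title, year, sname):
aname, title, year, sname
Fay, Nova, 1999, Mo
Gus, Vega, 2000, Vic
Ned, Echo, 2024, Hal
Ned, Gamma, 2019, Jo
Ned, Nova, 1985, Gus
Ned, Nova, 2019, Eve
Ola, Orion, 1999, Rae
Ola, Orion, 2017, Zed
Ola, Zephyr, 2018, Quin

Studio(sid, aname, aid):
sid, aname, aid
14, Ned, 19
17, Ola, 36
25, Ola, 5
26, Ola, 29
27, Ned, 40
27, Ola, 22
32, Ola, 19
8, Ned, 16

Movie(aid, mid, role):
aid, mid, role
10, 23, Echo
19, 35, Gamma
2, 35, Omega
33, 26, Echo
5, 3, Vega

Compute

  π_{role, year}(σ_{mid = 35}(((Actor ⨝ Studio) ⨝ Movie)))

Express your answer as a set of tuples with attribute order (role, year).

{(Gamma, 1985), (Gamma, 1999), (Gamma, 2017), (Gamma, 2018), (Gamma, 2019), (Gamma, 2024)}

Actor ⋈ Studio (natural join on aname): {(Ned, Echo, 2024, Hal, 14, 19), (Ned, Echo, 2024, Hal, 27, 40), (Ned, Echo, 2024, Hal, 8, 16), (Ned, Gamma, 2019, Jo, 14, 19), (Ned, Gamma, 2019, Jo, 27, 40), (Ned, Gamma, 2019, Jo, 8, 16), (Ned, Nova, 1985, Gus, 14, 19), (Ned, Nova, 1985, Gus, 27, 40), (Ned, Nova, 1985, Gus, 8, 16), (Ned, Nova, 2019, Eve, 14, 19), (Ned, Nova, 2019, Eve, 27, 40), (Ned, Nova, 2019, Eve, 8, 16), (Ola, Orion, 1999, Rae, 17, 36), (Ola, Orion, 1999, Rae, 25, 5), (Ola, Orion, 1999, Rae, 26, 29), (Ola, Orion, 1999, Rae, 27, 22), (Ola, Orion, 1999, Rae, 32, 19), (Ola, Orion, 2017, Zed, 17, 36), (Ola, Orion, 2017, Zed, 25, 5), (Ola, Orion, 2017, Zed, 26, 29), (Ola, Orion, 2017, Zed, 27, 22), (Ola, Orion, 2017, Zed, 32, 19), (Ola, Zephyr, 2018, Quin, 17, 36), (Ola, Zephyr, 2018, Quin, 25, 5), (Ola, Zephyr, 2018, Quin, 26, 29), (Ola, Zephyr, 2018, Quin, 27, 22), (Ola, Zephyr, 2018, Quin, 32, 19)}
(Actor ⨝ Studio) ⋈ Movie (natural join on aid): {(Ned, Echo, 2024, Hal, 14, 19, 35, Gamma), (Ned, Gamma, 2019, Jo, 14, 19, 35, Gamma), (Ned, Nova, 1985, Gus, 14, 19, 35, Gamma), (Ned, Nova, 2019, Eve, 14, 19, 35, Gamma), (Ola, Orion, 1999, Rae, 25, 5, 3, Vega), (Ola, Orion, 1999, Rae, 32, 19, 35, Gamma), (Ola, Orion, 2017, Zed, 25, 5, 3, Vega), (Ola, Orion, 2017, Zed, 32, 19, 35, Gamma), (Ola, Zephyr, 2018, Quin, 25, 5, 3, Vega), (Ola, Zephyr, 2018, Quin, 32, 19, 35, Gamma)}
σ[mid = 35]: keep tuples satisfying mid = 35 → {(Ned, Echo, 2024, Hal, 14, 19, 35, Gamma), (Ned, Gamma, 2019, Jo, 14, 19, 35, Gamma), (Ned, Nova, 1985, Gus, 14, 19, 35, Gamma), (Ned, Nova, 2019, Eve, 14, 19, 35, Gamma), (Ola, Orion, 1999, Rae, 32, 19, 35, Gamma), (Ola, Orion, 2017, Zed, 32, 19, 35, Gamma), (Ola, Zephyr, 2018, Quin, 32, 19, 35, Gamma)}
Keep only column(s) role, year (1 duplicate(s) eliminated): {(Gamma, 1985), (Gamma, 1999), (Gamma, 2017), (Gamma, 2018), (Gamma, 2019), (Gamma, 2024)}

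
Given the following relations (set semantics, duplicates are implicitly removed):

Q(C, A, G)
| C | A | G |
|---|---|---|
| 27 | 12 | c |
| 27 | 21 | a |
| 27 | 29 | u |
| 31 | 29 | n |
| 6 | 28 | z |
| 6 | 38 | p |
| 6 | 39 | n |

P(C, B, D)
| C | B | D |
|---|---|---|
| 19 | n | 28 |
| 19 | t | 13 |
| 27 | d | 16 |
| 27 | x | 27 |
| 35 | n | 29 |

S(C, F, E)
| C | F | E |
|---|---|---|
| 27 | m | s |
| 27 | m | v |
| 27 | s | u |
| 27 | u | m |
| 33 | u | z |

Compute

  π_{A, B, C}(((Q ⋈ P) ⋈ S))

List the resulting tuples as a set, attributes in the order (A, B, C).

Q ⋈ P (natural join on C): {(27, 12, c, d, 16), (27, 12, c, x, 27), (27, 21, a, d, 16), (27, 21, a, x, 27), (27, 29, u, d, 16), (27, 29, u, x, 27)}
(Q ⋈ P) ⋈ S (natural join on C): {(27, 12, c, d, 16, m, s), (27, 12, c, d, 16, m, v), (27, 12, c, d, 16, s, u), (27, 12, c, d, 16, u, m), (27, 12, c, x, 27, m, s), (27, 12, c, x, 27, m, v), (27, 12, c, x, 27, s, u), (27, 12, c, x, 27, u, m), (27, 21, a, d, 16, m, s), (27, 21, a, d, 16, m, v), (27, 21, a, d, 16, s, u), (27, 21, a, d, 16, u, m), (27, 21, a, x, 27, m, s), (27, 21, a, x, 27, m, v), (27, 21, a, x, 27, s, u), (27, 21, a, x, 27, u, m), (27, 29, u, d, 16, m, s), (27, 29, u, d, 16, m, v), (27, 29, u, d, 16, s, u), (27, 29, u, d, 16, u, m), (27, 29, u, x, 27, m, s), (27, 29, u, x, 27, m, v), (27, 29, u, x, 27, s, u), (27, 29, u, x, 27, u, m)}
Keep only column(s) A, B, C (18 duplicate(s) eliminated): {(12, d, 27), (12, x, 27), (21, d, 27), (21, x, 27), (29, d, 27), (29, x, 27)}

{(12, d, 27), (12, x, 27), (21, d, 27), (21, x, 27), (29, d, 27), (29, x, 27)}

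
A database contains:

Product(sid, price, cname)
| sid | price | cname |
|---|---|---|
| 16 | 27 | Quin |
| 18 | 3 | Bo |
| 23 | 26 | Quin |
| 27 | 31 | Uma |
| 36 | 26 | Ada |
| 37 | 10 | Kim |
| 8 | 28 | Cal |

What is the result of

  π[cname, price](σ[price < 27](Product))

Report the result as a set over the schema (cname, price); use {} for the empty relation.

Filtering on price < 27 leaves {(18, 3, Bo), (23, 26, Quin), (36, 26, Ada), (37, 10, Kim)}.
π_{cname, price} gives {(Ada, 26), (Bo, 3), (Kim, 10), (Quin, 26)}.

{(Ada, 26), (Bo, 3), (Kim, 10), (Quin, 26)}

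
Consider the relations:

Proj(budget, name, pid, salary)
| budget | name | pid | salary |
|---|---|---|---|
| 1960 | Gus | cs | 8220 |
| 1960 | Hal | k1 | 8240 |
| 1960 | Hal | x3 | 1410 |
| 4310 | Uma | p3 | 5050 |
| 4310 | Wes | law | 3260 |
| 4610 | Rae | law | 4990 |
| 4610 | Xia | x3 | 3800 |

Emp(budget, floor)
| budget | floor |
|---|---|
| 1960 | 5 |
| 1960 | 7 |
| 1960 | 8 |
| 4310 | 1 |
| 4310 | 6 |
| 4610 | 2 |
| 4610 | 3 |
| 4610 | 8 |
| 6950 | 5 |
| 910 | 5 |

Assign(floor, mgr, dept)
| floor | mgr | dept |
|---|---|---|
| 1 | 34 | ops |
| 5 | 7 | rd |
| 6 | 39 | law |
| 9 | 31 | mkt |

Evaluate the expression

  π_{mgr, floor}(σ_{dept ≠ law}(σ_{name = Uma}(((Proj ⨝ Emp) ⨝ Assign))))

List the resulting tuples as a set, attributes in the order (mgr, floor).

Natural join on budget: {(1960, Gus, cs, 8220, 5), (1960, Gus, cs, 8220, 7), (1960, Gus, cs, 8220, 8), (1960, Hal, k1, 8240, 5), (1960, Hal, k1, 8240, 7), (1960, Hal, k1, 8240, 8), (1960, Hal, x3, 1410, 5), (1960, Hal, x3, 1410, 7), (1960, Hal, x3, 1410, 8), (4310, Uma, p3, 5050, 1), (4310, Uma, p3, 5050, 6), (4310, Wes, law, 3260, 1), (4310, Wes, law, 3260, 6), (4610, Rae, law, 4990, 2), (4610, Rae, law, 4990, 3), (4610, Rae, law, 4990, 8), (4610, Xia, x3, 3800, 2), (4610, Xia, x3, 3800, 3), (4610, Xia, x3, 3800, 8)}
Natural join on floor: {(1960, Gus, cs, 8220, 5, 7, rd), (1960, Hal, k1, 8240, 5, 7, rd), (1960, Hal, x3, 1410, 5, 7, rd), (4310, Uma, p3, 5050, 1, 34, ops), (4310, Uma, p3, 5050, 6, 39, law), (4310, Wes, law, 3260, 1, 34, ops), (4310, Wes, law, 3260, 6, 39, law)}
Selection name = Uma: {(4310, Uma, p3, 5050, 1, 34, ops), (4310, Uma, p3, 5050, 6, 39, law)}
Selection dept ≠ law: {(4310, Uma, p3, 5050, 1, 34, ops)}
Projecting to mgr, floor: {(34, 1)}

{(34, 1)}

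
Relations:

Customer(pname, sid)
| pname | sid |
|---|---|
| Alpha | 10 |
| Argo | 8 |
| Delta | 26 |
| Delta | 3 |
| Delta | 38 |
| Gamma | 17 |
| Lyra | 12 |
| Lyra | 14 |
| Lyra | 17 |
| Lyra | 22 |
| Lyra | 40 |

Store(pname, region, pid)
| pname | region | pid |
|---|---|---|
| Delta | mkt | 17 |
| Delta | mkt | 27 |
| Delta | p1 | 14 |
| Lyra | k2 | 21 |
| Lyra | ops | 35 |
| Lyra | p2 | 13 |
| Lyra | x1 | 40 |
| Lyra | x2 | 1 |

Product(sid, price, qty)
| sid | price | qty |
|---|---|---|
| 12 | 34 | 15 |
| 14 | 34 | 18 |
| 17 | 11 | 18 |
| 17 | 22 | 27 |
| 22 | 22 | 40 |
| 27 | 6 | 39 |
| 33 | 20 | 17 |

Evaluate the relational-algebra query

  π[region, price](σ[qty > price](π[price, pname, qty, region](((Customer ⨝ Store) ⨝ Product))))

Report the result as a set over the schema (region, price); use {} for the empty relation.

Customer ⋈ Store (natural join on pname): {(Delta, 26, mkt, 17), (Delta, 26, mkt, 27), (Delta, 26, p1, 14), (Delta, 3, mkt, 17), (Delta, 3, mkt, 27), (Delta, 3, p1, 14), (Delta, 38, mkt, 17), (Delta, 38, mkt, 27), (Delta, 38, p1, 14), (Lyra, 12, k2, 21), (Lyra, 12, ops, 35), (Lyra, 12, p2, 13), (Lyra, 12, x1, 40), (Lyra, 12, x2, 1), (Lyra, 14, k2, 21), (Lyra, 14, ops, 35), (Lyra, 14, p2, 13), (Lyra, 14, x1, 40), (Lyra, 14, x2, 1), (Lyra, 17, k2, 21), (Lyra, 17, ops, 35), (Lyra, 17, p2, 13), (Lyra, 17, x1, 40), (Lyra, 17, x2, 1), (Lyra, 22, k2, 21), (Lyra, 22, ops, 35), (Lyra, 22, p2, 13), (Lyra, 22, x1, 40), (Lyra, 22, x2, 1), (Lyra, 40, k2, 21), (Lyra, 40, ops, 35), (Lyra, 40, p2, 13), (Lyra, 40, x1, 40), (Lyra, 40, x2, 1)}
(Customer ⨝ Store) ⋈ Product (natural join on sid): {(Lyra, 12, k2, 21, 34, 15), (Lyra, 12, ops, 35, 34, 15), (Lyra, 12, p2, 13, 34, 15), (Lyra, 12, x1, 40, 34, 15), (Lyra, 12, x2, 1, 34, 15), (Lyra, 14, k2, 21, 34, 18), (Lyra, 14, ops, 35, 34, 18), (Lyra, 14, p2, 13, 34, 18), (Lyra, 14, x1, 40, 34, 18), (Lyra, 14, x2, 1, 34, 18), (Lyra, 17, k2, 21, 11, 18), (Lyra, 17, k2, 21, 22, 27), (Lyra, 17, ops, 35, 11, 18), (Lyra, 17, ops, 35, 22, 27), (Lyra, 17, p2, 13, 11, 18), (Lyra, 17, p2, 13, 22, 27), (Lyra, 17, x1, 40, 11, 18), (Lyra, 17, x1, 40, 22, 27), (Lyra, 17, x2, 1, 11, 18), (Lyra, 17, x2, 1, 22, 27), (Lyra, 22, k2, 21, 22, 40), (Lyra, 22, ops, 35, 22, 40), (Lyra, 22, p2, 13, 22, 40), (Lyra, 22, x1, 40, 22, 40), (Lyra, 22, x2, 1, 22, 40)}
Projecting to price, pname, qty, region: {(11, Lyra, 18, k2), (11, Lyra, 18, ops), (11, Lyra, 18, p2), (11, Lyra, 18, x1), (11, Lyra, 18, x2), (22, Lyra, 27, k2), (22, Lyra, 27, ops), (22, Lyra, 27, p2), (22, Lyra, 27, x1), (22, Lyra, 27, x2), (22, Lyra, 40, k2), (22, Lyra, 40, ops), (22, Lyra, 40, p2), (22, Lyra, 40, x1), (22, Lyra, 40, x2), (34, Lyra, 15, k2), (34, Lyra, 15, ops), (34, Lyra, 15, p2), (34, Lyra, 15, x1), (34, Lyra, 15, x2), (34, Lyra, 18, k2), (34, Lyra, 18, ops), (34, Lyra, 18, p2), (34, Lyra, 18, x1), (34, Lyra, 18, x2)}
Apply σ_{qty > price}; surviving tuples: {(11, Lyra, 18, k2), (11, Lyra, 18, ops), (11, Lyra, 18, p2), (11, Lyra, 18, x1), (11, Lyra, 18, x2), (22, Lyra, 27, k2), (22, Lyra, 27, ops), (22, Lyra, 27, p2), (22, Lyra, 27, x1), (22, Lyra, 27, x2), (22, Lyra, 40, k2), (22, Lyra, 40, ops), (22, Lyra, 40, p2), (22, Lyra, 40, x1), (22, Lyra, 40, x2)}
Projecting to region, price (5 duplicate(s) eliminated): {(k2, 11), (k2, 22), (ops, 11), (ops, 22), (p2, 11), (p2, 22), (x1, 11), (x1, 22), (x2, 11), (x2, 22)}

{(k2, 11), (k2, 22), (ops, 11), (ops, 22), (p2, 11), (p2, 22), (x1, 11), (x1, 22), (x2, 11), (x2, 22)}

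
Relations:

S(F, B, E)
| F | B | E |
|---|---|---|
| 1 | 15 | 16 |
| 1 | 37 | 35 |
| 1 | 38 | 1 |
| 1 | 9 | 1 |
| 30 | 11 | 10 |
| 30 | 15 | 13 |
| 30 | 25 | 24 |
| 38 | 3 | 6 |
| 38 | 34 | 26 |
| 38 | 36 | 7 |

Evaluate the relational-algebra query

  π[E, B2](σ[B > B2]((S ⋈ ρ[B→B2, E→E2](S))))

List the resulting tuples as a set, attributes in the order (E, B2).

ρ[B→B2, E→E2]: schema becomes (F, B2, E2); tuples unchanged.
S ⋈ ρ[B→B2, E→E2](S) (natural join on F): {(1, 15, 16, 15, 16), (1, 15, 16, 37, 35), (1, 15, 16, 38, 1), (1, 15, 16, 9, 1), (1, 37, 35, 15, 16), (1, 37, 35, 37, 35), (1, 37, 35, 38, 1), (1, 37, 35, 9, 1), (1, 38, 1, 15, 16), (1, 38, 1, 37, 35), (1, 38, 1, 38, 1), (1, 38, 1, 9, 1), (1, 9, 1, 15, 16), (1, 9, 1, 37, 35), (1, 9, 1, 38, 1), (1, 9, 1, 9, 1), (30, 11, 10, 11, 10), (30, 11, 10, 15, 13), (30, 11, 10, 25, 24), (30, 15, 13, 11, 10), (30, 15, 13, 15, 13), (30, 15, 13, 25, 24), (30, 25, 24, 11, 10), (30, 25, 24, 15, 13), (30, 25, 24, 25, 24), (38, 3, 6, 3, 6), (38, 3, 6, 34, 26), (38, 3, 6, 36, 7), (38, 34, 26, 3, 6), (38, 34, 26, 34, 26), (38, 34, 26, 36, 7), (38, 36, 7, 3, 6), (38, 36, 7, 34, 26), (38, 36, 7, 36, 7)}
Apply σ_{B > B2}; surviving tuples: {(1, 15, 16, 9, 1), (1, 37, 35, 15, 16), (1, 37, 35, 9, 1), (1, 38, 1, 15, 16), (1, 38, 1, 37, 35), (1, 38, 1, 9, 1), (30, 15, 13, 11, 10), (30, 25, 24, 11, 10), (30, 25, 24, 15, 13), (38, 34, 26, 3, 6), (38, 36, 7, 3, 6), (38, 36, 7, 34, 26)}
π_{E, B2} gives {(1, 15), (1, 37), (1, 9), (13, 11), (16, 9), (24, 11), (24, 15), (26, 3), (35, 15), (35, 9), (7, 3), (7, 34)}.

{(1, 15), (1, 37), (1, 9), (13, 11), (16, 9), (24, 11), (24, 15), (26, 3), (35, 15), (35, 9), (7, 3), (7, 34)}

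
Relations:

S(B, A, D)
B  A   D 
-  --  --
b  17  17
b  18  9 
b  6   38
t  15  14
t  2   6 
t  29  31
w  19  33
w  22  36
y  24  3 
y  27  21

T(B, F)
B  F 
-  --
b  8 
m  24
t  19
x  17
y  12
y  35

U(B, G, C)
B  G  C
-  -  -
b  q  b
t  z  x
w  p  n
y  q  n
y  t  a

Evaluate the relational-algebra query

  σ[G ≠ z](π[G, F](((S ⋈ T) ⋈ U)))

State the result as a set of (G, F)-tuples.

{(q, 12), (q, 35), (q, 8), (t, 12), (t, 35)}

Joining S and T on B yields {(b, 17, 17, 8), (b, 18, 9, 8), (b, 6, 38, 8), (t, 15, 14, 19), (t, 2, 6, 19), (t, 29, 31, 19), (y, 24, 3, 12), (y, 24, 3, 35), (y, 27, 21, 12), (y, 27, 21, 35)}.
Joining (S ⋈ T) and U on B yields {(b, 17, 17, 8, q, b), (b, 18, 9, 8, q, b), (b, 6, 38, 8, q, b), (t, 15, 14, 19, z, x), (t, 2, 6, 19, z, x), (t, 29, 31, 19, z, x), (y, 24, 3, 12, q, n), (y, 24, 3, 12, t, a), (y, 24, 3, 35, q, n), (y, 24, 3, 35, t, a), (y, 27, 21, 12, q, n), (y, 27, 21, 12, t, a), (y, 27, 21, 35, q, n), (y, 27, 21, 35, t, a)}.
π[G, F]: project onto (G, F) (8 duplicate(s) eliminated) → {(q, 12), (q, 35), (q, 8), (t, 12), (t, 35), (z, 19)}
Selection G ≠ z: {(q, 12), (q, 35), (q, 8), (t, 12), (t, 35)}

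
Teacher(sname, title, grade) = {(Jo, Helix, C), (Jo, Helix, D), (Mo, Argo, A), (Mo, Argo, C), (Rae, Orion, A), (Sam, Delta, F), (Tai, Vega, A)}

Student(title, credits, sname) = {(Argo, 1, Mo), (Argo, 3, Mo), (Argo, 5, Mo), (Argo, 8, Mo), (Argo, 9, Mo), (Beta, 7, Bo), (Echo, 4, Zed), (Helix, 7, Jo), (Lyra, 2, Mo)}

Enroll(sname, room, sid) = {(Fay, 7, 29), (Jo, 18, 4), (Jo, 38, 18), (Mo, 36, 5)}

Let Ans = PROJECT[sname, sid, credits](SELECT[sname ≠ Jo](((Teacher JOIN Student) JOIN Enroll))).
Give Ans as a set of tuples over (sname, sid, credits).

Natural join on sname, title: {(Jo, Helix, C, 7), (Jo, Helix, D, 7), (Mo, Argo, A, 1), (Mo, Argo, A, 3), (Mo, Argo, A, 5), (Mo, Argo, A, 8), (Mo, Argo, A, 9), (Mo, Argo, C, 1), (Mo, Argo, C, 3), (Mo, Argo, C, 5), (Mo, Argo, C, 8), (Mo, Argo, C, 9)}
Natural join on sname: {(Jo, Helix, C, 7, 18, 4), (Jo, Helix, C, 7, 38, 18), (Jo, Helix, D, 7, 18, 4), (Jo, Helix, D, 7, 38, 18), (Mo, Argo, A, 1, 36, 5), (Mo, Argo, A, 3, 36, 5), (Mo, Argo, A, 5, 36, 5), (Mo, Argo, A, 8, 36, 5), (Mo, Argo, A, 9, 36, 5), (Mo, Argo, C, 1, 36, 5), (Mo, Argo, C, 3, 36, 5), (Mo, Argo, C, 5, 36, 5), (Mo, Argo, C, 8, 36, 5), (Mo, Argo, C, 9, 36, 5)}
Selection sname ≠ Jo: {(Mo, Argo, A, 1, 36, 5), (Mo, Argo, A, 3, 36, 5), (Mo, Argo, A, 5, 36, 5), (Mo, Argo, A, 8, 36, 5), (Mo, Argo, A, 9, 36, 5), (Mo, Argo, C, 1, 36, 5), (Mo, Argo, C, 3, 36, 5), (Mo, Argo, C, 5, 36, 5), (Mo, Argo, C, 8, 36, 5), (Mo, Argo, C, 9, 36, 5)}
Projecting to sname, sid, credits (5 duplicate(s) eliminated): {(Mo, 5, 1), (Mo, 5, 3), (Mo, 5, 5), (Mo, 5, 8), (Mo, 5, 9)}

{(Mo, 5, 1), (Mo, 5, 3), (Mo, 5, 5), (Mo, 5, 8), (Mo, 5, 9)}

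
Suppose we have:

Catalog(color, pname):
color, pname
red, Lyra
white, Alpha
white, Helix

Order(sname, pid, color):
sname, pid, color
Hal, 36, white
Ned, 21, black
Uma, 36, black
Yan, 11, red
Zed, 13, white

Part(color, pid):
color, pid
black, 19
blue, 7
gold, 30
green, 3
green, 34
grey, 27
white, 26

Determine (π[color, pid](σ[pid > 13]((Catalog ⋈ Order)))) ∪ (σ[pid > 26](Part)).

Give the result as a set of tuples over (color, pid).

{(gold, 30), (green, 34), (grey, 27), (white, 36)}

Natural join on color: {(red, Lyra, Yan, 11), (white, Alpha, Hal, 36), (white, Alpha, Zed, 13), (white, Helix, Hal, 36), (white, Helix, Zed, 13)}
Filtering on pid > 13 leaves {(white, Alpha, Hal, 36), (white, Helix, Hal, 36)}.
Keep only column(s) color, pid (1 duplicate(s) eliminated): {(white, 36)}
Filtering on pid > 26 leaves {(gold, 30), (green, 34), (grey, 27)}.
Taking the union: {(gold, 30), (green, 34), (grey, 27), (white, 36)}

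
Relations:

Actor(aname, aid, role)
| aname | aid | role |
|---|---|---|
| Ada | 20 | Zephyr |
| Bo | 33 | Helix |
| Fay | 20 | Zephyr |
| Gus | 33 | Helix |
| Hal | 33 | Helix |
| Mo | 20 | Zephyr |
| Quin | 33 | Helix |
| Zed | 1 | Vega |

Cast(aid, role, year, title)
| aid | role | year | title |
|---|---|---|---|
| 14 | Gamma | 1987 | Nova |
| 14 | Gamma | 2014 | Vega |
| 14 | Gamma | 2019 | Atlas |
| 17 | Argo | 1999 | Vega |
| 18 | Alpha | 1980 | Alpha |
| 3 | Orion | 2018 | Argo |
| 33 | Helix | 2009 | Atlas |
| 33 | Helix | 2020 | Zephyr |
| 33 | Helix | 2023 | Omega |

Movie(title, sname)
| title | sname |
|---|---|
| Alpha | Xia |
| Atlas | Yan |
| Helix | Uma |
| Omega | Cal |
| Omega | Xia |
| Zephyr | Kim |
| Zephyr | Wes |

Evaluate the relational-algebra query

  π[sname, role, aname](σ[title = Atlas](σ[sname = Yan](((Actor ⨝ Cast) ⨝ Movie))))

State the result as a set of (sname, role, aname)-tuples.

Natural join on aid, role: {(Bo, 33, Helix, 2009, Atlas), (Bo, 33, Helix, 2020, Zephyr), (Bo, 33, Helix, 2023, Omega), (Gus, 33, Helix, 2009, Atlas), (Gus, 33, Helix, 2020, Zephyr), (Gus, 33, Helix, 2023, Omega), (Hal, 33, Helix, 2009, Atlas), (Hal, 33, Helix, 2020, Zephyr), (Hal, 33, Helix, 2023, Omega), (Quin, 33, Helix, 2009, Atlas), (Quin, 33, Helix, 2020, Zephyr), (Quin, 33, Helix, 2023, Omega)}
Natural join on title: {(Bo, 33, Helix, 2009, Atlas, Yan), (Bo, 33, Helix, 2020, Zephyr, Kim), (Bo, 33, Helix, 2020, Zephyr, Wes), (Bo, 33, Helix, 2023, Omega, Cal), (Bo, 33, Helix, 2023, Omega, Xia), (Gus, 33, Helix, 2009, Atlas, Yan), (Gus, 33, Helix, 2020, Zephyr, Kim), (Gus, 33, Helix, 2020, Zephyr, Wes), (Gus, 33, Helix, 2023, Omega, Cal), (Gus, 33, Helix, 2023, Omega, Xia), (Hal, 33, Helix, 2009, Atlas, Yan), (Hal, 33, Helix, 2020, Zephyr, Kim), (Hal, 33, Helix, 2020, Zephyr, Wes), (Hal, 33, Helix, 2023, Omega, Cal), (Hal, 33, Helix, 2023, Omega, Xia), (Quin, 33, Helix, 2009, Atlas, Yan), (Quin, 33, Helix, 2020, Zephyr, Kim), (Quin, 33, Helix, 2020, Zephyr, Wes), (Quin, 33, Helix, 2023, Omega, Cal), (Quin, 33, Helix, 2023, Omega, Xia)}
Selection sname = Yan: {(Bo, 33, Helix, 2009, Atlas, Yan), (Gus, 33, Helix, 2009, Atlas, Yan), (Hal, 33, Helix, 2009, Atlas, Yan), (Quin, 33, Helix, 2009, Atlas, Yan)}
Selection title = Atlas: {(Bo, 33, Helix, 2009, Atlas, Yan), (Gus, 33, Helix, 2009, Atlas, Yan), (Hal, 33, Helix, 2009, Atlas, Yan), (Quin, 33, Helix, 2009, Atlas, Yan)}
Keep only column(s) sname, role, aname: {(Yan, Helix, Bo), (Yan, Helix, Gus), (Yan, Helix, Hal), (Yan, Helix, Quin)}

{(Yan, Helix, Bo), (Yan, Helix, Gus), (Yan, Helix, Hal), (Yan, Helix, Quin)}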